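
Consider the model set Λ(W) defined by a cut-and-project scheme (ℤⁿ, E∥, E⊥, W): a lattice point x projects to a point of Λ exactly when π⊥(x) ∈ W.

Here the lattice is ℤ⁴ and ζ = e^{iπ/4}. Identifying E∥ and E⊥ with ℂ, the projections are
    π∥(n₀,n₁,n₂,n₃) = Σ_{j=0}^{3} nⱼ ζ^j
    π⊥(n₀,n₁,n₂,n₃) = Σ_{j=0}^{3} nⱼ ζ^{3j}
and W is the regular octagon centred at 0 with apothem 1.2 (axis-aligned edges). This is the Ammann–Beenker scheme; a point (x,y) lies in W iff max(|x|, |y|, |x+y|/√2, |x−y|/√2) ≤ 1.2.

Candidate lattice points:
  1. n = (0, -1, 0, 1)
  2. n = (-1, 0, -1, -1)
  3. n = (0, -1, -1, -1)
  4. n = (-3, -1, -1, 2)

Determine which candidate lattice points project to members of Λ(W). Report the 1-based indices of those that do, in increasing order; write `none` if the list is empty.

3

Internal map: ζ^{3j} for j=0..3 gives (1,0), (−√2/2,√2/2), (0,−1), (√2/2,√2/2).
#1 (0, -1, 0, 1): internal (1.414214, 0.000000); octagon support 1.414214 vs apothem 1.2 → ∉ W
#2 (-1, 0, -1, -1): internal (-1.707107, 0.292893); octagon support 1.707107 vs apothem 1.2 → ∉ W
#3 (0, -1, -1, -1): internal (0.000000, -0.414214); octagon support 0.414214 vs apothem 1.2 → ∈ W
#4 (-3, -1, -1, 2): internal (-0.878680, 1.707107); octagon support 1.828427 vs apothem 1.2 → ∉ W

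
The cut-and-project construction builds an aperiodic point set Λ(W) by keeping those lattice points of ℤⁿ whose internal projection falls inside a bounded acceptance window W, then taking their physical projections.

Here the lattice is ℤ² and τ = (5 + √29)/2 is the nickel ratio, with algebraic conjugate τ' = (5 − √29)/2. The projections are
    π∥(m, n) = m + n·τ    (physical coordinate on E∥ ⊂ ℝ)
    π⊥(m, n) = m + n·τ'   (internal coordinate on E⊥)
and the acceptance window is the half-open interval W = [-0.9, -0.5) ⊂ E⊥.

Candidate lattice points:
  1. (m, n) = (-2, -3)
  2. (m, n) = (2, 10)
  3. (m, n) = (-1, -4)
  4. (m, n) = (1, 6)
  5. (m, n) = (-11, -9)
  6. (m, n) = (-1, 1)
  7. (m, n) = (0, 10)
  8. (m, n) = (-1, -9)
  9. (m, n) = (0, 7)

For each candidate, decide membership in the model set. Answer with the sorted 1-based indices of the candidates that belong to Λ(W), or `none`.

none

Numerically τ ≈ 5.192582 and τ' = −1/τ ≈ -0.192582.
#1 (-2,-3): internal coord -2 + (-3)·τ' = -1.422253; -1.422253 ∉ [-0.9, -0.5) → out
#2 (2,10): internal coord 2 + (10)·τ' = +0.074176; +0.074176 ∉ [-0.9, -0.5) → out
#3 (-1,-4): internal coord -1 + (-4)·τ' = -0.229670; -0.229670 ∉ [-0.9, -0.5) → out
#4 (1,6): internal coord 1 + (6)·τ' = -0.155494; -0.155494 ∉ [-0.9, -0.5) → out
#5 (-11,-9): internal coord -11 + (-9)·τ' = -9.266758; -9.266758 ∉ [-0.9, -0.5) → out
#6 (-1,1): internal coord -1 + (1)·τ' = -1.192582; -1.192582 ∉ [-0.9, -0.5) → out
#7 (0,10): internal coord 0 + (10)·τ' = -1.925824; -1.925824 ∉ [-0.9, -0.5) → out
#8 (-1,-9): internal coord -1 + (-9)·τ' = +0.733242; +0.733242 ∉ [-0.9, -0.5) → out
#9 (0,7): internal coord 0 + (7)·τ' = -1.348077; -1.348077 ∉ [-0.9, -0.5) → out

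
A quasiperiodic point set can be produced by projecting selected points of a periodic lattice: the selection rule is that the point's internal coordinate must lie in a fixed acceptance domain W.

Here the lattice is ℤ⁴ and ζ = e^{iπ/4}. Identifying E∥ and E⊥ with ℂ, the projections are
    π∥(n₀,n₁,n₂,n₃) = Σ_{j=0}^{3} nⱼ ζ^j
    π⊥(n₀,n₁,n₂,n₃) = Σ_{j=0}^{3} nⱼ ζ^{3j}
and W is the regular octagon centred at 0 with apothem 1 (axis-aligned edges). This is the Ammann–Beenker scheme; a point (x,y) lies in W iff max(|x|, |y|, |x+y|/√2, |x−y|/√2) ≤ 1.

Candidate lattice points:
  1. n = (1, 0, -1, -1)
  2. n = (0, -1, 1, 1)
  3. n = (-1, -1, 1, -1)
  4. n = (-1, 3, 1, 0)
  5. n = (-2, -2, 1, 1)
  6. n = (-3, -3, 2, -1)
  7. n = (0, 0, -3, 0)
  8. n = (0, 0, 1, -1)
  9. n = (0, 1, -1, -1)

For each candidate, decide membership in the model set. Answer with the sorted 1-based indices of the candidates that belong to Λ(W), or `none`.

1

Internal map: ζ^{3j} for j=0..3 gives (1,0), (−√2/2,√2/2), (0,−1), (√2/2,√2/2).
candidate 1: n = (1, 0, -1, -1) → π⊥ ≈ (+0.2929, +0.2929); max(|x|,|y|,|x±y|/√2) = 0.4142 ≤ 1 ⇒ ∈ W
candidate 2: n = (0, -1, 1, 1) → π⊥ ≈ (+1.4142, -1.0000); max(|x|,|y|,|x±y|/√2) = 1.7071 > 1 ⇒ ∉ W
candidate 3: n = (-1, -1, 1, -1) → π⊥ ≈ (-1.0000, -2.4142); max(|x|,|y|,|x±y|/√2) = 2.4142 > 1 ⇒ ∉ W
candidate 4: n = (-1, 3, 1, 0) → π⊥ ≈ (-3.1213, +1.1213); max(|x|,|y|,|x±y|/√2) = 3.1213 > 1 ⇒ ∉ W
candidate 5: n = (-2, -2, 1, 1) → π⊥ ≈ (+0.1213, -1.7071); max(|x|,|y|,|x±y|/√2) = 1.7071 > 1 ⇒ ∉ W
candidate 6: n = (-3, -3, 2, -1) → π⊥ ≈ (-1.5858, -4.8284); max(|x|,|y|,|x±y|/√2) = 4.8284 > 1 ⇒ ∉ W
candidate 7: n = (0, 0, -3, 0) → π⊥ ≈ (+0.0000, +3.0000); max(|x|,|y|,|x±y|/√2) = 3.0000 > 1 ⇒ ∉ W
candidate 8: n = (0, 0, 1, -1) → π⊥ ≈ (-0.7071, -1.7071); max(|x|,|y|,|x±y|/√2) = 1.7071 > 1 ⇒ ∉ W
candidate 9: n = (0, 1, -1, -1) → π⊥ ≈ (-1.4142, +1.0000); max(|x|,|y|,|x±y|/√2) = 1.7071 > 1 ⇒ ∉ W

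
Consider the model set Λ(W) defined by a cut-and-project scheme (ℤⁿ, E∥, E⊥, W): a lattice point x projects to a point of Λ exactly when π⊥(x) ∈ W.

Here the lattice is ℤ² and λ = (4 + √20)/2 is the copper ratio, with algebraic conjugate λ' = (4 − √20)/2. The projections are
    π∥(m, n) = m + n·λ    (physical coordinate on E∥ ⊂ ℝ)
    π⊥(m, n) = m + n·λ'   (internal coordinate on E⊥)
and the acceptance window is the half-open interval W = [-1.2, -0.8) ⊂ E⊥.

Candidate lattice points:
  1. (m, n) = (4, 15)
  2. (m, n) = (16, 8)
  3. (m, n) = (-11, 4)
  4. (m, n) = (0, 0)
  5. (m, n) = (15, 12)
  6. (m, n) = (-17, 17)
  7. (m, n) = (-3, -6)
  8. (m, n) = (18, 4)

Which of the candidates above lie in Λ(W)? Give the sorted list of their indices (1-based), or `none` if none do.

none

Numerically λ ≈ 4.236068 and λ' = −1/λ ≈ -0.236068.
#1 (4,15): internal coord 4 + (15)·λ' = +0.458980; +0.458980 ∉ [-1.2, -0.8) → out
#2 (16,8): internal coord 16 + (8)·λ' = +14.111456; +14.111456 ∉ [-1.2, -0.8) → out
#3 (-11,4): internal coord -11 + (4)·λ' = -11.944272; -11.944272 ∉ [-1.2, -0.8) → out
#4 (0,0): internal coord 0 + (0)·λ' = +0.000000; +0.000000 ∉ [-1.2, -0.8) → out
#5 (15,12): internal coord 15 + (12)·λ' = +12.167184; +12.167184 ∉ [-1.2, -0.8) → out
#6 (-17,17): internal coord -17 + (17)·λ' = -21.013156; -21.013156 ∉ [-1.2, -0.8) → out
#7 (-3,-6): internal coord -3 + (-6)·λ' = -1.583592; -1.583592 ∉ [-1.2, -0.8) → out
#8 (18,4): internal coord 18 + (4)·λ' = +17.055728; +17.055728 ∉ [-1.2, -0.8) → out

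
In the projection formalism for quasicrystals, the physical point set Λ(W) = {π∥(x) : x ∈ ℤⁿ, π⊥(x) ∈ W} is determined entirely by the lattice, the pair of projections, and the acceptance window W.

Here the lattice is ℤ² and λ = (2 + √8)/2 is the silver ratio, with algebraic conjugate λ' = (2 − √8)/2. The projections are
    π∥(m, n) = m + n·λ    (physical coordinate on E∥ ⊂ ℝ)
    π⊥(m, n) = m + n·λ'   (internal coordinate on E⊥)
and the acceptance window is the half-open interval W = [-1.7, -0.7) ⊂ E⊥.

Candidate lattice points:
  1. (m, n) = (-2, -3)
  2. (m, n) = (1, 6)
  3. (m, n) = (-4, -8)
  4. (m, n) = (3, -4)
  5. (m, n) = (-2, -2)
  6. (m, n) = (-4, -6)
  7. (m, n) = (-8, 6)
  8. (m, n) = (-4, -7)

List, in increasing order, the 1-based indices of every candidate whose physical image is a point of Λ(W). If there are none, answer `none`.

1, 2, 5, 6, 8

Numerically λ ≈ 2.4142 and λ' = −1/λ ≈ -0.4142.
#1 (-2,-3): internal coord -2 + (-3)·λ' = -0.7574; -0.7574 ∈ [-1.7, -0.7) → IN Λ
#2 (1,6): internal coord 1 + (6)·λ' = -1.4853; -1.4853 ∈ [-1.7, -0.7) → IN Λ
#3 (-4,-8): internal coord -4 + (-8)·λ' = -0.6863; -0.6863 ∉ [-1.7, -0.7) → out
#4 (3,-4): internal coord 3 + (-4)·λ' = +4.6569; +4.6569 ∉ [-1.7, -0.7) → out
#5 (-2,-2): internal coord -2 + (-2)·λ' = -1.1716; -1.1716 ∈ [-1.7, -0.7) → IN Λ
#6 (-4,-6): internal coord -4 + (-6)·λ' = -1.5147; -1.5147 ∈ [-1.7, -0.7) → IN Λ
#7 (-8,6): internal coord -8 + (6)·λ' = -10.4853; -10.4853 ∉ [-1.7, -0.7) → out
#8 (-4,-7): internal coord -4 + (-7)·λ' = -1.1005; -1.1005 ∈ [-1.7, -0.7) → IN Λ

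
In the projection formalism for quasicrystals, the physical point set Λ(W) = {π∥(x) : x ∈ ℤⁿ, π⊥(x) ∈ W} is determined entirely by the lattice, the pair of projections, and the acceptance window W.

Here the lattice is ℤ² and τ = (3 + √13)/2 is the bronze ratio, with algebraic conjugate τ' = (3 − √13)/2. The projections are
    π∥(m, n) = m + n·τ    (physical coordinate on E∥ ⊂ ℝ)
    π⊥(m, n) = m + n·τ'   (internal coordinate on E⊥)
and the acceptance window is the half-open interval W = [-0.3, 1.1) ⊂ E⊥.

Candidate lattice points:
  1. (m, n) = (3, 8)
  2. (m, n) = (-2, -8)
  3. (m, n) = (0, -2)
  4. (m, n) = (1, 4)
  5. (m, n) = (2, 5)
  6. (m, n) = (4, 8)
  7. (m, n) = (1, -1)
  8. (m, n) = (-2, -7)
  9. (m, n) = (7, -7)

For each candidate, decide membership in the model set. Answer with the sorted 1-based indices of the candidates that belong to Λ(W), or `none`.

Numerically τ ≈ 3.30278 and τ' = −1/τ ≈ -0.30278.
#1 (3,8): internal coord 3 + (8)·τ' = +0.57779; +0.57779 ∈ [-0.3, 1.1) → IN Λ
#2 (-2,-8): internal coord -2 + (-8)·τ' = +0.42221; +0.42221 ∈ [-0.3, 1.1) → IN Λ
#3 (0,-2): internal coord 0 + (-2)·τ' = +0.60555; +0.60555 ∈ [-0.3, 1.1) → IN Λ
#4 (1,4): internal coord 1 + (4)·τ' = -0.21110; -0.21110 ∈ [-0.3, 1.1) → IN Λ
#5 (2,5): internal coord 2 + (5)·τ' = +0.48612; +0.48612 ∈ [-0.3, 1.1) → IN Λ
#6 (4,8): internal coord 4 + (8)·τ' = +1.57779; +1.57779 ∉ [-0.3, 1.1) → out
#7 (1,-1): internal coord 1 + (-1)·τ' = +1.30278; +1.30278 ∉ [-0.3, 1.1) → out
#8 (-2,-7): internal coord -2 + (-7)·τ' = +0.11943; +0.11943 ∈ [-0.3, 1.1) → IN Λ
#9 (7,-7): internal coord 7 + (-7)·τ' = +9.11943; +9.11943 ∉ [-0.3, 1.1) → out

1, 2, 3, 4, 5, 8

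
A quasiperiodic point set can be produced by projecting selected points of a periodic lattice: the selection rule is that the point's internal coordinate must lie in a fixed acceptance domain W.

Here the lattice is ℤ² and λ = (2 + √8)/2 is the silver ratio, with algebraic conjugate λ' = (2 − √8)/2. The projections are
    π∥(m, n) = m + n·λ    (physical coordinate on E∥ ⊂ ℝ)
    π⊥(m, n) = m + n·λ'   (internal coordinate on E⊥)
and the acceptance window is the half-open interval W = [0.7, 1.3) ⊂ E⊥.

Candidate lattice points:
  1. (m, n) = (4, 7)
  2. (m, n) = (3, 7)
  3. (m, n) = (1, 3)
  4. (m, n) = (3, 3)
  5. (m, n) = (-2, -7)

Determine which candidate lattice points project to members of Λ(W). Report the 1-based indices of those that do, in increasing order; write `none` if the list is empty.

λ' = (2−√8)/2 ≈ -0.4142.
#1 (4,7): internal coord 4 + (7)·λ' = +1.1005; +1.1005 ∈ [0.7, 1.3) → IN Λ
#2 (3,7): internal coord 3 + (7)·λ' = +0.1005; +0.1005 ∉ [0.7, 1.3) → out
#3 (1,3): internal coord 1 + (3)·λ' = -0.2426; -0.2426 ∉ [0.7, 1.3) → out
#4 (3,3): internal coord 3 + (3)·λ' = +1.7574; +1.7574 ∉ [0.7, 1.3) → out
#5 (-2,-7): internal coord -2 + (-7)·λ' = +0.8995; +0.8995 ∈ [0.7, 1.3) → IN Λ

1, 5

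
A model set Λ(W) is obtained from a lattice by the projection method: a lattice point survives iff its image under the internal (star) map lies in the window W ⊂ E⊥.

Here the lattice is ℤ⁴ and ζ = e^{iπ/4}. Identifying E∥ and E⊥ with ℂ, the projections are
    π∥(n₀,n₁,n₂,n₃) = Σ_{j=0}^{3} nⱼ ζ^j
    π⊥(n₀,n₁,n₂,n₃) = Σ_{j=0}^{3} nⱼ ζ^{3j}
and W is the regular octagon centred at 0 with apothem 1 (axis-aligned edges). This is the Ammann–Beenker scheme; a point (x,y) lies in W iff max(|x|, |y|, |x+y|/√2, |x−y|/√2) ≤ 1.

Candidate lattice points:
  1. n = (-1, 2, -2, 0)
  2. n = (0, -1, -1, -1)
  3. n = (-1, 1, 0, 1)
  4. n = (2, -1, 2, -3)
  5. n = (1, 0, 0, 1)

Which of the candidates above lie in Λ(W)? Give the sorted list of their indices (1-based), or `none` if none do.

With ζ = e^{iπ/4} the internal vectors are ζ^0,ζ^3,ζ^6,ζ^9.
candidate 1: n = (-1, 2, -2, 0) → π⊥ ≈ (-2.4142, +3.4142); max(|x|,|y|,|x±y|/√2) = 4.1213 > 1 ⇒ ∉ W
candidate 2: n = (0, -1, -1, -1) → π⊥ ≈ (+0.0000, -0.4142); max(|x|,|y|,|x±y|/√2) = 0.4142 ≤ 1 ⇒ ∈ W
candidate 3: n = (-1, 1, 0, 1) → π⊥ ≈ (-1.0000, +1.4142); max(|x|,|y|,|x±y|/√2) = 1.7071 > 1 ⇒ ∉ W
candidate 4: n = (2, -1, 2, -3) → π⊥ ≈ (+0.5858, -4.8284); max(|x|,|y|,|x±y|/√2) = 4.8284 > 1 ⇒ ∉ W
candidate 5: n = (1, 0, 0, 1) → π⊥ ≈ (+1.7071, +0.7071); max(|x|,|y|,|x±y|/√2) = 1.7071 > 1 ⇒ ∉ W

2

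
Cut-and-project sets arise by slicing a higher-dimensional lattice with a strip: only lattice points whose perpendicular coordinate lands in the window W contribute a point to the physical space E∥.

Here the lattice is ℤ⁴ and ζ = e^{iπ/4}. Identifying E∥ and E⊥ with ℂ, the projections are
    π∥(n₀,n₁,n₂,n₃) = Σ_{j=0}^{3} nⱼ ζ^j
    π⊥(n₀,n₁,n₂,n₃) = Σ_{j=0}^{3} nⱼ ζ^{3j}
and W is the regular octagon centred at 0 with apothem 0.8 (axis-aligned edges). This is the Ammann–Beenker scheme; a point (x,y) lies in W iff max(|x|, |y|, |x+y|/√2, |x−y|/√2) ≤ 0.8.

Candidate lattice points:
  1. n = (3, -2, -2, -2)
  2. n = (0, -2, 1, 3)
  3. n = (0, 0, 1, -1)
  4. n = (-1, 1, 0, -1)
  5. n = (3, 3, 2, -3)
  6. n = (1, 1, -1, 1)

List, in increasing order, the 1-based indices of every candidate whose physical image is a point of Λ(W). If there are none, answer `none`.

none

Internal map: ζ^{3j} for j=0..3 gives (1,0), (−√2/2,√2/2), (0,−1), (√2/2,√2/2).
#1 (3, -2, -2, -2): internal (3.00000, -0.82843); octagon support 3.00000 vs apothem 0.8 → ∉ W
#2 (0, -2, 1, 3): internal (3.53553, -0.29289); octagon support 3.53553 vs apothem 0.8 → ∉ W
#3 (0, 0, 1, -1): internal (-0.70711, -1.70711); octagon support 1.70711 vs apothem 0.8 → ∉ W
#4 (-1, 1, 0, -1): internal (-2.41421, 0.00000); octagon support 2.41421 vs apothem 0.8 → ∉ W
#5 (3, 3, 2, -3): internal (-1.24264, -2.00000); octagon support 2.29289 vs apothem 0.8 → ∉ W
#6 (1, 1, -1, 1): internal (1.00000, 2.41421); octagon support 2.41421 vs apothem 0.8 → ∉ W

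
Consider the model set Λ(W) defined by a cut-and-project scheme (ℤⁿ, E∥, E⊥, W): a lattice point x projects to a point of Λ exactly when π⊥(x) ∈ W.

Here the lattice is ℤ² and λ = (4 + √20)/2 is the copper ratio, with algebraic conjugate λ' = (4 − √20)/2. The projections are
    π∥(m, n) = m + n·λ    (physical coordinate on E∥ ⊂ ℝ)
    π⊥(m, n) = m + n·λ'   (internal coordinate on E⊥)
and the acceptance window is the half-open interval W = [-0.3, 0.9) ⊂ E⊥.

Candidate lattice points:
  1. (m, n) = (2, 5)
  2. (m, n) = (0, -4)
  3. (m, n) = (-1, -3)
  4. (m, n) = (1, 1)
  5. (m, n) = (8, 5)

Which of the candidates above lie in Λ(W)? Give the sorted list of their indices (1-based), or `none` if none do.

1, 3, 4

λ' = (4−√20)/2 ≈ -0.2361.
#1 (2,5): internal coord 2 + (5)·λ' = +0.8197; +0.8197 ∈ [-0.3, 0.9) → IN Λ
#2 (0,-4): internal coord 0 + (-4)·λ' = +0.9443; +0.9443 ∉ [-0.3, 0.9) → out
#3 (-1,-3): internal coord -1 + (-3)·λ' = -0.2918; -0.2918 ∈ [-0.3, 0.9) → IN Λ
#4 (1,1): internal coord 1 + (1)·λ' = +0.7639; +0.7639 ∈ [-0.3, 0.9) → IN Λ
#5 (8,5): internal coord 8 + (5)·λ' = +6.8197; +6.8197 ∉ [-0.3, 0.9) → out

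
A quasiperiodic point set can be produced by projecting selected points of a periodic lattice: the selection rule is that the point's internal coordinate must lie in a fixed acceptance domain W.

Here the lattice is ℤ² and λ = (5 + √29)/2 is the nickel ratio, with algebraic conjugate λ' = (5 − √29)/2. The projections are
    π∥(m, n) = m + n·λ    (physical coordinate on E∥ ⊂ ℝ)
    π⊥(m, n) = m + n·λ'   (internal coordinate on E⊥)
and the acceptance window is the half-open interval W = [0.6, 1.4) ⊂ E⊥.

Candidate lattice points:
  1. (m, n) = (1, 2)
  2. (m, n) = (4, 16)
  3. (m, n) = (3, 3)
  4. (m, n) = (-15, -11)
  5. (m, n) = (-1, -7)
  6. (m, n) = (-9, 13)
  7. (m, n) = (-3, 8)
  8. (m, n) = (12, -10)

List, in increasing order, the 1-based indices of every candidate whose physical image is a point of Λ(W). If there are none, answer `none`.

1, 2

λ' = (5−√29)/2 ≈ -0.19258.
candidate 1: (m,n)=(1,2) → π∥ = 1+2·λ ≈ 11.38516, π⊥ = 1+2·λ' ≈ 0.61484 ∈ [0.6, 1.4) ⇒ IN Λ
candidate 2: (m,n)=(4,16) → π∥ = 4+16·λ ≈ 87.08132, π⊥ = 4+16·λ' ≈ 0.91868 ∈ [0.6, 1.4) ⇒ IN Λ
candidate 3: (m,n)=(3,3) → π∥ = 3+3·λ ≈ 18.57775, π⊥ = 3+3·λ' ≈ 2.42225 ∉ [0.6, 1.4) ⇒ out
candidate 4: (m,n)=(-15,-11) → π∥ = -15-11·λ ≈ -72.11841, π⊥ = -15-11·λ' ≈ -12.88159 ∉ [0.6, 1.4) ⇒ out
candidate 5: (m,n)=(-1,-7) → π∥ = -1-7·λ ≈ -37.34808, π⊥ = -1-7·λ' ≈ 0.34808 ∉ [0.6, 1.4) ⇒ out
candidate 6: (m,n)=(-9,13) → π∥ = -9+13·λ ≈ 58.50357, π⊥ = -9+13·λ' ≈ -11.50357 ∉ [0.6, 1.4) ⇒ out
candidate 7: (m,n)=(-3,8) → π∥ = -3+8·λ ≈ 38.54066, π⊥ = -3+8·λ' ≈ -4.54066 ∉ [0.6, 1.4) ⇒ out
candidate 8: (m,n)=(12,-10) → π∥ = 12-10·λ ≈ -39.92582, π⊥ = 12-10·λ' ≈ 13.92582 ∉ [0.6, 1.4) ⇒ out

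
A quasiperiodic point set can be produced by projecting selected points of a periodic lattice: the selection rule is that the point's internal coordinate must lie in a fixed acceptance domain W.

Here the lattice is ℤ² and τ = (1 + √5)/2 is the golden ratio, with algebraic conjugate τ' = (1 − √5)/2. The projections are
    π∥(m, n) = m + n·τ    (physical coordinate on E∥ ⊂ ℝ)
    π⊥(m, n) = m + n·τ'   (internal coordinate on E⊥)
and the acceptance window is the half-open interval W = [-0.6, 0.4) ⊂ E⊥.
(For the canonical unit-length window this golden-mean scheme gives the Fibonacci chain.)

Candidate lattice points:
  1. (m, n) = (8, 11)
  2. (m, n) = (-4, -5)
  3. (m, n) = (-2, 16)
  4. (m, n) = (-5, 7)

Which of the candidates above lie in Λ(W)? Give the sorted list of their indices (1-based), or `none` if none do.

Numerically τ ≈ 1.618034 and τ' = −1/τ ≈ -0.618034.
#1 (8,11): internal coord 8 + (11)·τ' = +1.201626; +1.201626 ∉ [-0.6, 0.4) → out
#2 (-4,-5): internal coord -4 + (-5)·τ' = -0.909830; -0.909830 ∉ [-0.6, 0.4) → out
#3 (-2,16): internal coord -2 + (16)·τ' = -11.888544; -11.888544 ∉ [-0.6, 0.4) → out
#4 (-5,7): internal coord -5 + (7)·τ' = -9.326238; -9.326238 ∉ [-0.6, 0.4) → out

none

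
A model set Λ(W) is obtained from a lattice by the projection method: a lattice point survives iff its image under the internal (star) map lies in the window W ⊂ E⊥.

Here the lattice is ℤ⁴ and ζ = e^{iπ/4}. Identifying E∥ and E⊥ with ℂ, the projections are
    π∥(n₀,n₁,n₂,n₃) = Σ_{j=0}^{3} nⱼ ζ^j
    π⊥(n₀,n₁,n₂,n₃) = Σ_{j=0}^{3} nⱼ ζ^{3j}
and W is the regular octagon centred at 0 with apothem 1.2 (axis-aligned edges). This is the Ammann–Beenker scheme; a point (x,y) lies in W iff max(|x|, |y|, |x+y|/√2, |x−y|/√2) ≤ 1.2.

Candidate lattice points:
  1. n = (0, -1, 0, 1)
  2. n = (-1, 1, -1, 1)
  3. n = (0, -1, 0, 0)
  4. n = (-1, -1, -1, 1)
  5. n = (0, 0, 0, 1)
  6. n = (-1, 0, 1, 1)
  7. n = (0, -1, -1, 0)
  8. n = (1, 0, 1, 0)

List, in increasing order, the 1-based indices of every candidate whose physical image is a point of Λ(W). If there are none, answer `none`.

With ζ = e^{iπ/4} the internal vectors are ζ^0,ζ^3,ζ^6,ζ^9.
#1 (0, -1, 0, 1): internal (1.414214, 0.000000); octagon support 1.414214 vs apothem 1.2 → ∉ W
#2 (-1, 1, -1, 1): internal (-1.000000, 2.414214); octagon support 2.414214 vs apothem 1.2 → ∉ W
#3 (0, -1, 0, 0): internal (0.707107, -0.707107); octagon support 1.000000 vs apothem 1.2 → ∈ W
#4 (-1, -1, -1, 1): internal (0.414214, 1.000000); octagon support 1.000000 vs apothem 1.2 → ∈ W
#5 (0, 0, 0, 1): internal (0.707107, 0.707107); octagon support 1.000000 vs apothem 1.2 → ∈ W
#6 (-1, 0, 1, 1): internal (-0.292893, -0.292893); octagon support 0.414214 vs apothem 1.2 → ∈ W
#7 (0, -1, -1, 0): internal (0.707107, 0.292893); octagon support 0.707107 vs apothem 1.2 → ∈ W
#8 (1, 0, 1, 0): internal (1.000000, -1.000000); octagon support 1.414214 vs apothem 1.2 → ∉ W

3, 4, 5, 6, 7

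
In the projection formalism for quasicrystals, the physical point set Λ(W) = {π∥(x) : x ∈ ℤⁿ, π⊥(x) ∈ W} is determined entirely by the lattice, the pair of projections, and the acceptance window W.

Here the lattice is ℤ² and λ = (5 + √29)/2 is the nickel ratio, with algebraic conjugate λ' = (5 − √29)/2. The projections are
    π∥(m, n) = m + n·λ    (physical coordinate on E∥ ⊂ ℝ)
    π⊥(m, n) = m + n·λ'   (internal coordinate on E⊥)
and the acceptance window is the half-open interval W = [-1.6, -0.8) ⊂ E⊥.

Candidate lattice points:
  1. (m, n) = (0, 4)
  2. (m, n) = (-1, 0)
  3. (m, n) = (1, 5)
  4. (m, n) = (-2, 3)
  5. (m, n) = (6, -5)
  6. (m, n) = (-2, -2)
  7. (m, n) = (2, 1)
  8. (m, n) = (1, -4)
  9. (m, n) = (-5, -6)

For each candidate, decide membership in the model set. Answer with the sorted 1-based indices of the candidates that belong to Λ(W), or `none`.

λ' = (5−√29)/2 ≈ -0.1926.
[1] lift (0,4): star map gives -0.7703; window check -1.6 ≤ -0.7703 < -0.8 is false → out
[2] lift (-1,0): star map gives -1.0000; window check -1.6 ≤ -1.0000 < -0.8 is true → IN Λ
[3] lift (1,5): star map gives 0.0371; window check -1.6 ≤ 0.0371 < -0.8 is false → out
[4] lift (-2,3): star map gives -2.5777; window check -1.6 ≤ -2.5777 < -0.8 is false → out
[5] lift (6,-5): star map gives 6.9629; window check -1.6 ≤ 6.9629 < -0.8 is false → out
[6] lift (-2,-2): star map gives -1.6148; window check -1.6 ≤ -1.6148 < -0.8 is false → out
[7] lift (2,1): star map gives 1.8074; window check -1.6 ≤ 1.8074 < -0.8 is false → out
[8] lift (1,-4): star map gives 1.7703; window check -1.6 ≤ 1.7703 < -0.8 is false → out
[9] lift (-5,-6): star map gives -3.8445; window check -1.6 ≤ -3.8445 < -0.8 is false → out

2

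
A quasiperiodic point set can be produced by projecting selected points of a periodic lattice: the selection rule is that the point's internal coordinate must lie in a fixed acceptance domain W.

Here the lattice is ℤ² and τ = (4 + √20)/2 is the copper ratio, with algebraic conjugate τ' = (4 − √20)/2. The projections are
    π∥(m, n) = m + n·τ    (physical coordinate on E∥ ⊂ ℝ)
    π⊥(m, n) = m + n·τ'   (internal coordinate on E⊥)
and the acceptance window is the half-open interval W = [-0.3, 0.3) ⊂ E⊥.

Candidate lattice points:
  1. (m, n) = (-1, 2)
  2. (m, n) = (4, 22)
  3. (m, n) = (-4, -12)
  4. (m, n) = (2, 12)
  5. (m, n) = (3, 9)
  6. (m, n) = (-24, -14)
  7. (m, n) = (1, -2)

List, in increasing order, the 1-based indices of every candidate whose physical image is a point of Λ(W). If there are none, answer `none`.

τ' = (4−√20)/2 ≈ -0.236068.
[1] lift (-1,2): star map gives -1.472136; window check -0.3 ≤ -1.472136 < 0.3 is false → out
[2] lift (4,22): star map gives -1.193496; window check -0.3 ≤ -1.193496 < 0.3 is false → out
[3] lift (-4,-12): star map gives -1.167184; window check -0.3 ≤ -1.167184 < 0.3 is false → out
[4] lift (2,12): star map gives -0.832816; window check -0.3 ≤ -0.832816 < 0.3 is false → out
[5] lift (3,9): star map gives 0.875388; window check -0.3 ≤ 0.875388 < 0.3 is false → out
[6] lift (-24,-14): star map gives -20.695048; window check -0.3 ≤ -20.695048 < 0.3 is false → out
[7] lift (1,-2): star map gives 1.472136; window check -0.3 ≤ 1.472136 < 0.3 is false → out

none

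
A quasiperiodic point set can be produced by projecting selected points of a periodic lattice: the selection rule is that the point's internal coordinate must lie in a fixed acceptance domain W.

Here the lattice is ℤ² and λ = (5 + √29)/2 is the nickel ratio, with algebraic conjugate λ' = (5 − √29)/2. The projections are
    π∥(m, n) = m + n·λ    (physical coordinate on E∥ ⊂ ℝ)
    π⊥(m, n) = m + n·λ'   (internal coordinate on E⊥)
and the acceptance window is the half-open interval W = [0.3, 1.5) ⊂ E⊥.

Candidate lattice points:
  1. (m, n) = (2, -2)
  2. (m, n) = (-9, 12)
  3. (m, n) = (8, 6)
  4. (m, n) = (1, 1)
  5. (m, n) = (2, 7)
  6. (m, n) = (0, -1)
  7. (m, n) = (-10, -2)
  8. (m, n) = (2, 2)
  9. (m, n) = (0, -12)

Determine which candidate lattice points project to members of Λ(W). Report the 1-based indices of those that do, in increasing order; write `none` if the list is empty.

Compute λ' = (5−√29)/2 = -0.19258, so π⊥(m,n) = m -0.19258·n.
candidate 1: (m,n)=(2,-2) → π∥ = 2-2·λ ≈ -8.38516, π⊥ = 2-2·λ' ≈ 2.38516 ∉ [0.3, 1.5) ⇒ out
candidate 2: (m,n)=(-9,12) → π∥ = -9+12·λ ≈ 53.31099, π⊥ = -9+12·λ' ≈ -11.31099 ∉ [0.3, 1.5) ⇒ out
candidate 3: (m,n)=(8,6) → π∥ = 8+6·λ ≈ 39.15549, π⊥ = 8+6·λ' ≈ 6.84451 ∉ [0.3, 1.5) ⇒ out
candidate 4: (m,n)=(1,1) → π∥ = 1+1·λ ≈ 6.19258, π⊥ = 1+1·λ' ≈ 0.80742 ∈ [0.3, 1.5) ⇒ IN Λ
candidate 5: (m,n)=(2,7) → π∥ = 2+7·λ ≈ 38.34808, π⊥ = 2+7·λ' ≈ 0.65192 ∈ [0.3, 1.5) ⇒ IN Λ
candidate 6: (m,n)=(0,-1) → π∥ = 0-1·λ ≈ -5.19258, π⊥ = 0-1·λ' ≈ 0.19258 ∉ [0.3, 1.5) ⇒ out
candidate 7: (m,n)=(-10,-2) → π∥ = -10-2·λ ≈ -20.38516, π⊥ = -10-2·λ' ≈ -9.61484 ∉ [0.3, 1.5) ⇒ out
candidate 8: (m,n)=(2,2) → π∥ = 2+2·λ ≈ 12.38516, π⊥ = 2+2·λ' ≈ 1.61484 ∉ [0.3, 1.5) ⇒ out
candidate 9: (m,n)=(0,-12) → π∥ = 0-12·λ ≈ -62.31099, π⊥ = 0-12·λ' ≈ 2.31099 ∉ [0.3, 1.5) ⇒ out

4, 5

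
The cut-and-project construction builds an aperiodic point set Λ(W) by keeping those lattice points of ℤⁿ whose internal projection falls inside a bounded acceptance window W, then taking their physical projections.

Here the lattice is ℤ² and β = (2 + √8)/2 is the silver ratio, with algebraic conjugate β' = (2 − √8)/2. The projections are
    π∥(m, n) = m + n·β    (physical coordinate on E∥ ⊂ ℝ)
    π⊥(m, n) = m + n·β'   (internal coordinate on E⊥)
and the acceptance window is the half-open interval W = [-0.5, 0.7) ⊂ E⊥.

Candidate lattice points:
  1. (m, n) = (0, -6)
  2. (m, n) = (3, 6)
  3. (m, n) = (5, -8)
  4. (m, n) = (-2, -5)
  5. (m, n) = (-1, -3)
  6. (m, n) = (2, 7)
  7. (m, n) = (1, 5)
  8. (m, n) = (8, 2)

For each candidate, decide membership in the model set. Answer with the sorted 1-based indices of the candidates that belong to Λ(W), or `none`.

2, 4, 5

Compute β' = (2−√8)/2 = -0.41421, so π⊥(m,n) = m -0.41421·n.
[1] lift (0,-6): star map gives 2.48528; window check -0.5 ≤ 2.48528 < 0.7 is false → out
[2] lift (3,6): star map gives 0.51472; window check -0.5 ≤ 0.51472 < 0.7 is true → IN Λ
[3] lift (5,-8): star map gives 8.31371; window check -0.5 ≤ 8.31371 < 0.7 is false → out
[4] lift (-2,-5): star map gives 0.07107; window check -0.5 ≤ 0.07107 < 0.7 is true → IN Λ
[5] lift (-1,-3): star map gives 0.24264; window check -0.5 ≤ 0.24264 < 0.7 is true → IN Λ
[6] lift (2,7): star map gives -0.89949; window check -0.5 ≤ -0.89949 < 0.7 is false → out
[7] lift (1,5): star map gives -1.07107; window check -0.5 ≤ -1.07107 < 0.7 is false → out
[8] lift (8,2): star map gives 7.17157; window check -0.5 ≤ 7.17157 < 0.7 is false → out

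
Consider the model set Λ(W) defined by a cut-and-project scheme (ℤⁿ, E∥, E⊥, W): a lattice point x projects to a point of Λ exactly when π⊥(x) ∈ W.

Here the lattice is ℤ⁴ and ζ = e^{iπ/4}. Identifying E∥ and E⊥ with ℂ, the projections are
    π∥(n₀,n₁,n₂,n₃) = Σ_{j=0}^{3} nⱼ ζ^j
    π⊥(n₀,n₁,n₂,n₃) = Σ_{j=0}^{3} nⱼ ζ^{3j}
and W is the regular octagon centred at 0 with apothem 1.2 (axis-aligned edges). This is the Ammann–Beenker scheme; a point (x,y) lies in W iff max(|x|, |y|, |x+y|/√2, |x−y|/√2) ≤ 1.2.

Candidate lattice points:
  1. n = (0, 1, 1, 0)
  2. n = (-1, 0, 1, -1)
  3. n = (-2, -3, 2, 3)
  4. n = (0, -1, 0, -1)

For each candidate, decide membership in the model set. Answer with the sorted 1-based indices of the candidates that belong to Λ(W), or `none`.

π⊥(n) = n₀ + n₁ζ³ + n₂ζ⁶ + n₃ζ⁹ where ζ = e^{iπ/4}.
#1 (0, 1, 1, 0): internal (-0.70711, -0.29289); octagon support 0.70711 vs apothem 1.2 → ∈ W
#2 (-1, 0, 1, -1): internal (-1.70711, -1.70711); octagon support 2.41421 vs apothem 1.2 → ∉ W
#3 (-2, -3, 2, 3): internal (2.24264, -2.00000); octagon support 3.00000 vs apothem 1.2 → ∉ W
#4 (0, -1, 0, -1): internal (0.00000, -1.41421); octagon support 1.41421 vs apothem 1.2 → ∉ W

1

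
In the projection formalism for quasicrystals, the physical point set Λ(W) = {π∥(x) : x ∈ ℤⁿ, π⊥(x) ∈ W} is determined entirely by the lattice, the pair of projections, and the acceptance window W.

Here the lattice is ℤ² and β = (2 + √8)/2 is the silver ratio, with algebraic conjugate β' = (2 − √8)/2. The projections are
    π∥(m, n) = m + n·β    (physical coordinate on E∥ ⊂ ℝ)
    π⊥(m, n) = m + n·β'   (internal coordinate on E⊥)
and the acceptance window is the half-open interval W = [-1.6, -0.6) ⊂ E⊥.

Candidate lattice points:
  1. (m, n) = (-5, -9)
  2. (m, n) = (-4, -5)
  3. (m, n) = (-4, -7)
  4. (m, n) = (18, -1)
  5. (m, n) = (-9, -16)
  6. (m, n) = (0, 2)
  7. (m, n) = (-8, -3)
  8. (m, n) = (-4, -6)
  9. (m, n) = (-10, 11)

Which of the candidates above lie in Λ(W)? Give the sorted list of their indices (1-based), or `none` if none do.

β' = (2−√8)/2 ≈ -0.41421.
#1 (-5,-9): internal coord -5 + (-9)·β' = -1.27208; -1.27208 ∈ [-1.6, -0.6) → IN Λ
#2 (-4,-5): internal coord -4 + (-5)·β' = -1.92893; -1.92893 ∉ [-1.6, -0.6) → out
#3 (-4,-7): internal coord -4 + (-7)·β' = -1.10051; -1.10051 ∈ [-1.6, -0.6) → IN Λ
#4 (18,-1): internal coord 18 + (-1)·β' = +18.41421; +18.41421 ∉ [-1.6, -0.6) → out
#5 (-9,-16): internal coord -9 + (-16)·β' = -2.37258; -2.37258 ∉ [-1.6, -0.6) → out
#6 (0,2): internal coord 0 + (2)·β' = -0.82843; -0.82843 ∈ [-1.6, -0.6) → IN Λ
#7 (-8,-3): internal coord -8 + (-3)·β' = -6.75736; -6.75736 ∉ [-1.6, -0.6) → out
#8 (-4,-6): internal coord -4 + (-6)·β' = -1.51472; -1.51472 ∈ [-1.6, -0.6) → IN Λ
#9 (-10,11): internal coord -10 + (11)·β' = -14.55635; -14.55635 ∉ [-1.6, -0.6) → out

1, 3, 6, 8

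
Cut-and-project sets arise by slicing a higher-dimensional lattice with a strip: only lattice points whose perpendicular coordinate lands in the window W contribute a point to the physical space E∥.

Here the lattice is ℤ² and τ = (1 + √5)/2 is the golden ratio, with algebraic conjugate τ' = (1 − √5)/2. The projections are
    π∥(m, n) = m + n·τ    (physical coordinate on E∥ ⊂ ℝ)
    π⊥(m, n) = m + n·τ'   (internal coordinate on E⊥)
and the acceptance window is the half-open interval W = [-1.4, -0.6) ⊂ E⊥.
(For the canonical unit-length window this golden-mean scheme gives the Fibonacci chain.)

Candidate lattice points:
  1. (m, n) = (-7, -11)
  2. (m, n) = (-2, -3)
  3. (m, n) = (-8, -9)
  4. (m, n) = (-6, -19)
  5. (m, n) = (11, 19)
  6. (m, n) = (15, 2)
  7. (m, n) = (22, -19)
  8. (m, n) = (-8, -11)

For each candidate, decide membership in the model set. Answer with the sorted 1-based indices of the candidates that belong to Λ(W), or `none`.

τ' = (1−√5)/2 ≈ -0.618034.
#1 (-7,-11): internal coord -7 + (-11)·τ' = -0.201626; -0.201626 ∉ [-1.4, -0.6) → out
#2 (-2,-3): internal coord -2 + (-3)·τ' = -0.145898; -0.145898 ∉ [-1.4, -0.6) → out
#3 (-8,-9): internal coord -8 + (-9)·τ' = -2.437694; -2.437694 ∉ [-1.4, -0.6) → out
#4 (-6,-19): internal coord -6 + (-19)·τ' = +5.742646; +5.742646 ∉ [-1.4, -0.6) → out
#5 (11,19): internal coord 11 + (19)·τ' = -0.742646; -0.742646 ∈ [-1.4, -0.6) → IN Λ
#6 (15,2): internal coord 15 + (2)·τ' = +13.763932; +13.763932 ∉ [-1.4, -0.6) → out
#7 (22,-19): internal coord 22 + (-19)·τ' = +33.742646; +33.742646 ∉ [-1.4, -0.6) → out
#8 (-8,-11): internal coord -8 + (-11)·τ' = -1.201626; -1.201626 ∈ [-1.4, -0.6) → IN Λ

5, 8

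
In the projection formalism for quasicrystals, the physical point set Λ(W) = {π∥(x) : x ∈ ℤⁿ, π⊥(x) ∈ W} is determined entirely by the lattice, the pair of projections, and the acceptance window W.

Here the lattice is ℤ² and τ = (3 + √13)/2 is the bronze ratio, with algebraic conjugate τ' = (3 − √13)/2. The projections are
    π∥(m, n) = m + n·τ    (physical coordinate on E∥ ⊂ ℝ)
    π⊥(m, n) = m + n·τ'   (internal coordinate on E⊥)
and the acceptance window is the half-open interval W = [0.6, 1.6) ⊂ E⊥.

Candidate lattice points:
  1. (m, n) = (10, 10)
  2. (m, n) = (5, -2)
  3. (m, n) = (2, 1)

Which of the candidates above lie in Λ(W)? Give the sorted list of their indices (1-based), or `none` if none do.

none

Numerically τ ≈ 3.302776 and τ' = −1/τ ≈ -0.302776.
candidate 1: (m,n)=(10,10) → π∥ = 10+10·τ ≈ 43.027756, π⊥ = 10+10·τ' ≈ 6.972244 ∉ [0.6, 1.6) ⇒ out
candidate 2: (m,n)=(5,-2) → π∥ = 5-2·τ ≈ -1.605551, π⊥ = 5-2·τ' ≈ 5.605551 ∉ [0.6, 1.6) ⇒ out
candidate 3: (m,n)=(2,1) → π∥ = 2+1·τ ≈ 5.302776, π⊥ = 2+1·τ' ≈ 1.697224 ∉ [0.6, 1.6) ⇒ out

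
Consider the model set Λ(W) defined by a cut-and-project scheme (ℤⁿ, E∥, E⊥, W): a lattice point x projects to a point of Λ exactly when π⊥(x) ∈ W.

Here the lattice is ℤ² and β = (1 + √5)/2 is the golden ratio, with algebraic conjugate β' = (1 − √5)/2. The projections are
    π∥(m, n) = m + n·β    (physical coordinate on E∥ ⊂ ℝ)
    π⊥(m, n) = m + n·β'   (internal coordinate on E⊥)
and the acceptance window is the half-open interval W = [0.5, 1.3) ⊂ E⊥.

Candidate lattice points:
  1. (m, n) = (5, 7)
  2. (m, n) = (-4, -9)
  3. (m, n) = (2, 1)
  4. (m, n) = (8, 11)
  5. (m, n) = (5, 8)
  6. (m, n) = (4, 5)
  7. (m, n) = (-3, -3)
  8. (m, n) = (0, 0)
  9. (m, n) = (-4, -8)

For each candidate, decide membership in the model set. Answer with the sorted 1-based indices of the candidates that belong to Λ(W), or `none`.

1, 4, 6, 9

β' = (1−√5)/2 ≈ -0.618034.
#1 (5,7): internal coord 5 + (7)·β' = +0.673762; +0.673762 ∈ [0.5, 1.3) → IN Λ
#2 (-4,-9): internal coord -4 + (-9)·β' = +1.562306; +1.562306 ∉ [0.5, 1.3) → out
#3 (2,1): internal coord 2 + (1)·β' = +1.381966; +1.381966 ∉ [0.5, 1.3) → out
#4 (8,11): internal coord 8 + (11)·β' = +1.201626; +1.201626 ∈ [0.5, 1.3) → IN Λ
#5 (5,8): internal coord 5 + (8)·β' = +0.055728; +0.055728 ∉ [0.5, 1.3) → out
#6 (4,5): internal coord 4 + (5)·β' = +0.909830; +0.909830 ∈ [0.5, 1.3) → IN Λ
#7 (-3,-3): internal coord -3 + (-3)·β' = -1.145898; -1.145898 ∉ [0.5, 1.3) → out
#8 (0,0): internal coord 0 + (0)·β' = +0.000000; +0.000000 ∉ [0.5, 1.3) → out
#9 (-4,-8): internal coord -4 + (-8)·β' = +0.944272; +0.944272 ∈ [0.5, 1.3) → IN Λ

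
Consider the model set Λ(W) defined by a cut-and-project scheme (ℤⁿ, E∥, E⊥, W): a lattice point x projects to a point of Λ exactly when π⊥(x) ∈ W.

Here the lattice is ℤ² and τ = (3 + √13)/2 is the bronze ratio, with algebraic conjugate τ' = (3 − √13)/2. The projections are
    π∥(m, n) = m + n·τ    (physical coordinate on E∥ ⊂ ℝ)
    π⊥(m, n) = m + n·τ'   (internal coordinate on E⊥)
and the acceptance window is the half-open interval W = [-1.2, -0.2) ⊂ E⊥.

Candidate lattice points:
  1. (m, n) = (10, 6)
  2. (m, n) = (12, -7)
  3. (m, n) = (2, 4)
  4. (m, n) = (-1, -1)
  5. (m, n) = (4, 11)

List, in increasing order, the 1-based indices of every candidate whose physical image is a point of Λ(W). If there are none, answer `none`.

4

Compute τ' = (3−√13)/2 = -0.3028, so π⊥(m,n) = m -0.3028·n.
[1] lift (10,6): star map gives 8.1833; window check -1.2 ≤ 8.1833 < -0.2 is false → out
[2] lift (12,-7): star map gives 14.1194; window check -1.2 ≤ 14.1194 < -0.2 is false → out
[3] lift (2,4): star map gives 0.7889; window check -1.2 ≤ 0.7889 < -0.2 is false → out
[4] lift (-1,-1): star map gives -0.6972; window check -1.2 ≤ -0.6972 < -0.2 is true → IN Λ
[5] lift (4,11): star map gives 0.6695; window check -1.2 ≤ 0.6695 < -0.2 is false → out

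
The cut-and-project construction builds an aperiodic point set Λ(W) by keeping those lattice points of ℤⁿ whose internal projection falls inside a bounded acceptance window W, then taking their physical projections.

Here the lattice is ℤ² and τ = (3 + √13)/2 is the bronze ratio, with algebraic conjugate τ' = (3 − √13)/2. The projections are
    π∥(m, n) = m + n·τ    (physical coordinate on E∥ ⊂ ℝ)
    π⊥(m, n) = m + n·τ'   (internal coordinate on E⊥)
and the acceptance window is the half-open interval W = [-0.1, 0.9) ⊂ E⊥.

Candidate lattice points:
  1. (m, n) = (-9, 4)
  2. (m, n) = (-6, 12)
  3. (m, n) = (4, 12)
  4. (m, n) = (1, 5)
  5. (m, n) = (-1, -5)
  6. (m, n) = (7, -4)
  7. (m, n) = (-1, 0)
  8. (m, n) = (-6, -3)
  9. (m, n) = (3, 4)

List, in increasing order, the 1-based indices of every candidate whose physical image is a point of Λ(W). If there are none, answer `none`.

Numerically τ ≈ 3.302776 and τ' = −1/τ ≈ -0.302776.
candidate 1: (m,n)=(-9,4) → π∥ = -9+4·τ ≈ 4.211103, π⊥ = -9+4·τ' ≈ -10.211103 ∉ [-0.1, 0.9) ⇒ out
candidate 2: (m,n)=(-6,12) → π∥ = -6+12·τ ≈ 33.633308, π⊥ = -6+12·τ' ≈ -9.633308 ∉ [-0.1, 0.9) ⇒ out
candidate 3: (m,n)=(4,12) → π∥ = 4+12·τ ≈ 43.633308, π⊥ = 4+12·τ' ≈ 0.366692 ∈ [-0.1, 0.9) ⇒ IN Λ
candidate 4: (m,n)=(1,5) → π∥ = 1+5·τ ≈ 17.513878, π⊥ = 1+5·τ' ≈ -0.513878 ∉ [-0.1, 0.9) ⇒ out
candidate 5: (m,n)=(-1,-5) → π∥ = -1-5·τ ≈ -17.513878, π⊥ = -1-5·τ' ≈ 0.513878 ∈ [-0.1, 0.9) ⇒ IN Λ
candidate 6: (m,n)=(7,-4) → π∥ = 7-4·τ ≈ -6.211103, π⊥ = 7-4·τ' ≈ 8.211103 ∉ [-0.1, 0.9) ⇒ out
candidate 7: (m,n)=(-1,0) → π∥ = -1+0·τ ≈ -1.000000, π⊥ = -1+0·τ' ≈ -1.000000 ∉ [-0.1, 0.9) ⇒ out
candidate 8: (m,n)=(-6,-3) → π∥ = -6-3·τ ≈ -15.908327, π⊥ = -6-3·τ' ≈ -5.091673 ∉ [-0.1, 0.9) ⇒ out
candidate 9: (m,n)=(3,4) → π∥ = 3+4·τ ≈ 16.211103, π⊥ = 3+4·τ' ≈ 1.788897 ∉ [-0.1, 0.9) ⇒ out

3, 5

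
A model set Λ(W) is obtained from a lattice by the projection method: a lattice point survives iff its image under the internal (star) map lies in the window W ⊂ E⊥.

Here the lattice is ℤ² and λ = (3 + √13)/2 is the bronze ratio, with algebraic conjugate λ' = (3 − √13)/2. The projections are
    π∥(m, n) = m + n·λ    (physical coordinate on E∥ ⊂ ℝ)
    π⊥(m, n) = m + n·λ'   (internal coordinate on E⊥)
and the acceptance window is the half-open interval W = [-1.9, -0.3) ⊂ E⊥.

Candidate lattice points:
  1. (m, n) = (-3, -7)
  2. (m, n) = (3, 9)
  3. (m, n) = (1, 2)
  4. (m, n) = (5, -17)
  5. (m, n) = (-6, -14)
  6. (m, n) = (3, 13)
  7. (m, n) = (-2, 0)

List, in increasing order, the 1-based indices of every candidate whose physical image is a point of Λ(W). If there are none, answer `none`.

1, 5, 6

λ' = (3−√13)/2 ≈ -0.3028.
#1 (-3,-7): internal coord -3 + (-7)·λ' = -0.8806; -0.8806 ∈ [-1.9, -0.3) → IN Λ
#2 (3,9): internal coord 3 + (9)·λ' = +0.2750; +0.2750 ∉ [-1.9, -0.3) → out
#3 (1,2): internal coord 1 + (2)·λ' = +0.3944; +0.3944 ∉ [-1.9, -0.3) → out
#4 (5,-17): internal coord 5 + (-17)·λ' = +10.1472; +10.1472 ∉ [-1.9, -0.3) → out
#5 (-6,-14): internal coord -6 + (-14)·λ' = -1.7611; -1.7611 ∈ [-1.9, -0.3) → IN Λ
#6 (3,13): internal coord 3 + (13)·λ' = -0.9361; -0.9361 ∈ [-1.9, -0.3) → IN Λ
#7 (-2,0): internal coord -2 + (0)·λ' = -2.0000; -2.0000 ∉ [-1.9, -0.3) → out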